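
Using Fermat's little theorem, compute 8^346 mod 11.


Fermat's little theorem: if p is prime and gcd(a,p)=1, then a^(p-1) ≡ 1 (mod p)
p = 11 is prime, gcd(8,11) = 1
Reduce exponent: 346 mod 10 = 6
So 8^346 ≡ 8^6 (mod 11)
8^6 mod 11 = 3

8^346 ≡ 3 (mod 11)


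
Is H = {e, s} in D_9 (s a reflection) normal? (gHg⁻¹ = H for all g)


H = {e, s} in D_9 (s a reflection)
r·s·r⁻¹ = sr⁻² ≠ s for n ≥ 3, so {e, s} is not closed under conjugation

No, not a normal subgroup


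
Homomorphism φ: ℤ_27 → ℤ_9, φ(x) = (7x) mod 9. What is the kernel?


Kernel = preimage of identity
ker(φ) = {x ∈ ℤ_27 : 7x ≡ 0 (mod 9)}. Since 9 | 27, φ is well-defined. The kernel is the cyclic subgroup ⟨9⟩ of ℤ_27 (order 3), i.e. {0, 9, 18}

ker(φ) = {0, 9, 18}


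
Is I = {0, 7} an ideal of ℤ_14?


Check ideal conditions for I = {0, 7} in ℤ_14:
(1) I is an additive subgroup? Yes
(2) For r ∈ ℤ_14 and a ∈ I: r·a ∈ I? Yes

Yes, I is an ideal of ℤ_14


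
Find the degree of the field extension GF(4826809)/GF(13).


GF(4826809) = GF(13^6), so the extension degree is 6

[GF(4826809)/GF(13)] = 6


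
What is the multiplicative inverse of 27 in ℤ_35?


Use the extended Euclidean algorithm to write 1 = 27·s + 35·t; then s mod 35 is the inverse.
Euclidean algorithm:
  27 = 0·35 + 27
  35 = 1·27 + 8
  27 = 3·8 + 3
  8 = 2·3 + 2
  3 = 1·2 + 1
  2 = 2·1 + 0
gcd(27,35) = 1
Back-substitution gives: 27·(13) + 35·(-10) = 1
So 27⁻¹ ≡ 13 ≡ 13 (mod 35)
Check: 27 × 13 = 351 ≡ 1 (mod 35) ✓

27⁻¹ ≡ 13 (mod 35)


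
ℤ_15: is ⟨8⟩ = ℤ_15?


g generates ℤ_n iff gcd(g, n) = 1
gcd(8, 15) = 1
Since gcd = 1, 8 is a generator.

Yes, 8 generates ℤ_15


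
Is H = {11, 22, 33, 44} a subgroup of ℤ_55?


Subgroup test for H = {11, 22, 33, 44} in (ℤ_55, +):
(1) 0 ∈ H? No
(2) Closure: for all a,b ∈ H, (a+b) mod 55 ∈ H? No  [counterexample: 11 + 44 = 0 ∉ H]
(3) Inverses: for all a ∈ H, -a mod 55 ∈ H? Yes

No, H is not a subgroup of ℤ_55


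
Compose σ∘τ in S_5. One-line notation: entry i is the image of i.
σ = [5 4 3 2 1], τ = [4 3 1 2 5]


σ∘τ: apply τ first, then σ
1 →τ 4 →σ 2
2 →τ 3 →σ 3
3 →τ 1 →σ 5
4 →τ 2 →σ 4
5 →τ 5 →σ 1

σ∘τ = [2 3 5 4 1]


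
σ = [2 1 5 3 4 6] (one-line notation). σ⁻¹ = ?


To find σ⁻¹, swap domain and range:
σ(1) = 2 → σ⁻¹(2) = 1
σ(2) = 1 → σ⁻¹(1) = 2
σ(3) = 5 → σ⁻¹(5) = 3
σ(4) = 3 → σ⁻¹(3) = 4
σ(5) = 4 → σ⁻¹(4) = 5
σ(6) = 6 → σ⁻¹(6) = 6

σ⁻¹ = [2 1 4 5 3 6]


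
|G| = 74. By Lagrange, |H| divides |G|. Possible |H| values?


Lagrange's theorem: |H| divides |G|
|G| = 74
Divisors of 74: 1, 2, 37, 74

Possible subgroup orders: {1, 2, 37, 74}


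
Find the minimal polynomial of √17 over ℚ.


√17 satisfies x² - 17 = 0, irreducible over ℚ since 17 is squarefree

Minimal polynomial: x² - 17


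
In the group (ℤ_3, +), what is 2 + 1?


Operation: addition mod 3
2 + 1 = (a + b) mod 3 with a = 2, b = 1

2 + 1 = 0


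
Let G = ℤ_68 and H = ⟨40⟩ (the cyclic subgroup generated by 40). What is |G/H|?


|⟨40⟩| = n / gcd(40, 68) = 68 / 4 = 17
H is normal (ℤ_68 is abelian).
|G/H| = |G| / |H| = 68 / 17 = 4

|G/H| = 4


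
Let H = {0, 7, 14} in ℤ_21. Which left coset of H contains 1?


1 + H = {1 + h (mod 21) : h ∈ H}
1+0=1, 1+7=8, 1+14=15

1 + H = {1, 8, 15}


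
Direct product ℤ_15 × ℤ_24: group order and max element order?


|ℤ_15 × ℤ_24| = 15 × 24 = 360
Max element order = lcm(15,24) = 120
Cyclic? No (gcd=3)

|ℤ_15×ℤ_24| = 360, max element order = 120


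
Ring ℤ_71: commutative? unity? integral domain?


ℤ_71 is a commutative ring with unity 1; 71 is prime, so ℤ_71 is a field (hence an integral domain)
Commutative: Yes
Integral domain: Yes
Has unity: Yes

ℤ_71: Commutative=Yes, Unity=Yes


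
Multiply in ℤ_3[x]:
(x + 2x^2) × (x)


Expand and collect like terms; reduce coefficients mod 3:
x^0: 0·0 = 0 ≡ 0 (mod 3)
x^1: 0·1 + 1·0 = 0 ≡ 0 (mod 3)
x^2: 1·1 + 2·0 = 1 ≡ 1 (mod 3)
x^3: 2·1 = 2 ≡ 2 (mod 3)
Result: x^2 + 2x^3

f · g = x^2 + 2x^3


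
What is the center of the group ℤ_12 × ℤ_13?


Z(G) = {g ∈ G | gx = xg for all x ∈ G}
Direct product of abelian groups is abelian, so Z(G) = G

Z(ℤ_12 × ℤ_13) = ℤ_12 × ℤ_13


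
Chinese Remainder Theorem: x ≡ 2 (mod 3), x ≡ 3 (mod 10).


m₁ = 3, m₂ = 10, gcd = 1, so CRT applies. M = m₁·m₂ = 30
Let M₁ = M/m₁ = 10, M₂ = M/m₂ = 3
Find y₁ ≡ M₁⁻¹ (mod m₁): 10⁻¹ ≡ 1 (mod 3)
Find y₂ ≡ M₂⁻¹ (mod m₂): 3⁻¹ ≡ 7 (mod 10)
x = a₁·M₁·y₁ + a₂·M₂·y₂ = 2·10·1 + 3·3·7 = 83
Reduce mod 30: x ≡ 23
Check: 23 mod 3 = 2 ✓, 23 mod 10 = 3 ✓

x ≡ 23 (mod 30)


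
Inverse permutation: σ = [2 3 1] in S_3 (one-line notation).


To find σ⁻¹, swap domain and range:
σ(1) = 2 → σ⁻¹(2) = 1
σ(2) = 3 → σ⁻¹(3) = 2
σ(3) = 1 → σ⁻¹(1) = 3

σ⁻¹ = [3 1 2]


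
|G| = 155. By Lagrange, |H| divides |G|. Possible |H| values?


Lagrange's theorem: |H| divides |G|
|G| = 155
Divisors of 155: 1, 5, 31, 155

Possible subgroup orders: {1, 5, 31, 155}


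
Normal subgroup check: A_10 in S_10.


H = A_10 in S_10
A_10 has index 2 in S_10, and every subgroup of index 2 is normal

Yes, normal subgroup


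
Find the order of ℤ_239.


ℤ_n has n elements.

|ℤ_239| = 239


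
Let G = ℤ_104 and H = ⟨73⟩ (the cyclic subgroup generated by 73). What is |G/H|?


|⟨73⟩| = n / gcd(73, 104) = 104 / 1 = 104
H is normal (ℤ_104 is abelian).
|G/H| = |G| / |H| = 104 / 104 = 1

|G/H| = 1


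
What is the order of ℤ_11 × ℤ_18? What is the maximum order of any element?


|ℤ_11 × ℤ_18| = 11 × 18 = 198
Max element order = lcm(11,18) = 198
Cyclic? Yes (gcd=1)

|ℤ_11×ℤ_18| = 198, max element order = 198


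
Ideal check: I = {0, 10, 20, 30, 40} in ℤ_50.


Check ideal conditions for I = {0, 10, 20, 30, 40} in ℤ_50:
(1) I is an additive subgroup? Yes
(2) For r ∈ ℤ_50 and a ∈ I: r·a ∈ I? Yes

Yes, I is an ideal of ℤ_50


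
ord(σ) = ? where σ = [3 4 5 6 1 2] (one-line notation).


Cycle decomposition: (1 3 5) (2 4 6)
Cycle lengths: 3, 3
Order = lcm(3, 3) = 3

ord(σ) = 3


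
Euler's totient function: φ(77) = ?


Factor n: 77 = 7 × 11
φ(n) = n · ∏(1 - 1/p) over distinct primes p | n
φ(77) = 77 · (1 - 1/7) · (1 - 1/11) = 60

φ(77) = 60


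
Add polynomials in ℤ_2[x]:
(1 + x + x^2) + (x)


Add coefficients mod 2:
x^0: 1 + 0 = 1 (mod 2)
x^1: 1 + 1 = 0 (mod 2)
x^2: 1 + 0 = 1 (mod 2)
Result: 1 + x^2

f + g = 1 + x^2


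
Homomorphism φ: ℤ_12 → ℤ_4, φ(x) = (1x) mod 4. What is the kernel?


Kernel = preimage of identity
ker(φ) = {x ∈ ℤ_12 : 1x ≡ 0 (mod 4)}. Since 4 | 12, φ is well-defined. The kernel is the cyclic subgroup ⟨4⟩ of ℤ_12 (order 3), i.e. {0, 4, 8}

ker(φ) = {0, 4, 8}


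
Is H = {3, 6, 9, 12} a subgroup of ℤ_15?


Subgroup test for H = {3, 6, 9, 12} in (ℤ_15, +):
(1) 0 ∈ H? No
(2) Closure: for all a,b ∈ H, (a+b) mod 15 ∈ H? No  [counterexample: 3 + 12 = 0 ∉ H]
(3) Inverses: for all a ∈ H, -a mod 15 ∈ H? Yes

No, H is not a subgroup of ℤ_15


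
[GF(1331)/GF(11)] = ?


GF(1331) = GF(11^3), so the extension degree is 3

[GF(1331)/GF(11)] = 3


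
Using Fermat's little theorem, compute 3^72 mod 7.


Fermat's little theorem: if p is prime and gcd(a,p)=1, then a^(p-1) ≡ 1 (mod p)
p = 7 is prime, gcd(3,7) = 1
Reduce exponent: 72 mod 6 = 0
So 3^72 ≡ 3^0 (mod 7)
3^0 = 1

3^72 ≡ 1 (mod 7)


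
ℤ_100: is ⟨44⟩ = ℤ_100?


g generates ℤ_n iff gcd(g, n) = 1
gcd(44, 100) = 4
Since gcd = 4 ≠ 1, ⟨44⟩ has order 25 < 100, so 44 is not a generator.

No, 44 does not generate ℤ_100


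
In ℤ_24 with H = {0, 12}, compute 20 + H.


20 + H = {20 + h (mod 24) : h ∈ H}
20+0=20, 20+12=8
20 + H = {8, 20} = 8 + H

20 + H = {8, 20}


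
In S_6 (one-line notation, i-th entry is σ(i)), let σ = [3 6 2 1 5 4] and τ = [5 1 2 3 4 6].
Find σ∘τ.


σ∘τ: apply τ first, then σ
1 →τ 5 →σ 5
2 →τ 1 →σ 3
3 →τ 2 →σ 6
4 →τ 3 →σ 2
5 →τ 4 →σ 1
6 →τ 6 →σ 4

σ∘τ = [5 3 6 2 1 4]


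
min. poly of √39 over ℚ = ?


√39 satisfies x² - 39 = 0, irreducible over ℚ since 39 is squarefree

Minimal polynomial: x² - 39


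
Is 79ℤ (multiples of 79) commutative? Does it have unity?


79ℤ is a commutative ring under +,× but has no multiplicative identity (1 ∉ 79ℤ); it has no zero divisors, but without unity it is not an integral domain
Commutative: Yes
Integral domain: No
Has unity: No

79ℤ (multiples of 79): Commutative=Yes, Unity=No


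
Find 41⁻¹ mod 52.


Use the extended Euclidean algorithm to write 1 = 41·s + 52·t; then s mod 52 is the inverse.
Euclidean algorithm:
  41 = 0·52 + 41
  52 = 1·41 + 11
  41 = 3·11 + 8
  11 = 1·8 + 3
  8 = 2·3 + 2
  3 = 1·2 + 1
  2 = 2·1 + 0
gcd(41,52) = 1
Back-substitution gives: 41·(-19) + 52·(15) = 1
So 41⁻¹ ≡ -19 ≡ 33 (mod 52)
Check: 41 × 33 = 1353 ≡ 1 (mod 52) ✓

41⁻¹ ≡ 33 (mod 52)


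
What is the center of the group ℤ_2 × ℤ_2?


Z(G) = {g ∈ G | gx = xg for all x ∈ G}
Direct product of abelian groups is abelian, so Z(G) = G

Z(ℤ_2 × ℤ_2) = ℤ_2 × ℤ_2


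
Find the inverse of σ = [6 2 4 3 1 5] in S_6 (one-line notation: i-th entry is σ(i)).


To find σ⁻¹, swap domain and range:
σ(1) = 6 → σ⁻¹(6) = 1
σ(2) = 2 → σ⁻¹(2) = 2
σ(3) = 4 → σ⁻¹(4) = 3
σ(4) = 3 → σ⁻¹(3) = 4
σ(5) = 1 → σ⁻¹(1) = 5
σ(6) = 5 → σ⁻¹(5) = 6

σ⁻¹ = [5 2 4 3 6 1]


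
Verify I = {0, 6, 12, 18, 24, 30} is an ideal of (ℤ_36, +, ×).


Check ideal conditions for I = {0, 6, 12, 18, 24, 30} in ℤ_36:
(1) I is an additive subgroup? Yes
(2) For r ∈ ℤ_36 and a ∈ I: r·a ∈ I? Yes

Yes, I is an ideal of ℤ_36


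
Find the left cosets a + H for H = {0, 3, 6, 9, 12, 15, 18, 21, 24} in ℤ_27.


H = {0, 3, 6, 9, 12, 15, 18, 21, 24}, |H| = 9
Number of cosets = |G|/|H| = 27/9 = 3
0 + H = {0, 3, 6, 9, 12, 15, 18, 21, 24}
1 + H = {1, 4, 7, 10, 13, 16, 19, 22, 25}
2 + H = {2, 5, 8, 11, 14, 17, 20, 23, 26}

Cosets: 0+H={0,3,6,9,12,15,18,21,24}; 1+H={1,4,7,10,13,16,19,22,25}; 2+H={2,5,8,11,14,17,20,23,26}


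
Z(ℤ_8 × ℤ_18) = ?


Z(G) = {g ∈ G | gx = xg for all x ∈ G}
Direct product of abelian groups is abelian, so Z(G) = G

Z(ℤ_8 × ℤ_18) = ℤ_8 × ℤ_18


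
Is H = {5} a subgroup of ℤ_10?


Subgroup test for H = {5} in (ℤ_10, +):
(1) 0 ∈ H? No
(2) Closure: for all a,b ∈ H, (a+b) mod 10 ∈ H? No  [counterexample: 5 + 5 = 0 ∉ H]
(3) Inverses: for all a ∈ H, -a mod 10 ∈ H? Yes

No, H is not a subgroup of ℤ_10


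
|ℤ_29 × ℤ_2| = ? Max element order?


|ℤ_29 × ℤ_2| = 29 × 2 = 58
Max element order = lcm(29,2) = 58
Cyclic? Yes (gcd=1)

|ℤ_29×ℤ_2| = 58, max element order = 58


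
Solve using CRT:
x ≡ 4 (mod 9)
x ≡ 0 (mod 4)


m₁ = 9, m₂ = 4, gcd = 1, so CRT applies. M = m₁·m₂ = 36
Let M₁ = M/m₁ = 4, M₂ = M/m₂ = 9
Find y₁ ≡ M₁⁻¹ (mod m₁): 4⁻¹ ≡ 7 (mod 9)
Find y₂ ≡ M₂⁻¹ (mod m₂): 9⁻¹ ≡ 1 (mod 4)
x = a₁·M₁·y₁ + a₂·M₂·y₂ = 4·4·7 + 0·9·1 = 112
Reduce mod 36: x ≡ 4
Check: 4 mod 9 = 4 ✓, 4 mod 4 = 0 ✓

x ≡ 4 (mod 36)


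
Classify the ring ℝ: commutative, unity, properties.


ℝ is a field: commutative, has unity, every nonzero element is a unit (hence an integral domain)
Commutative: Yes
Integral domain: Yes
Has unity: Yes

ℝ: Commutative=Yes, Unity=Yes


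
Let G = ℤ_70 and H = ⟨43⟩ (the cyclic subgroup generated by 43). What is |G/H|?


|⟨43⟩| = n / gcd(43, 70) = 70 / 1 = 70
H is normal (ℤ_70 is abelian).
|G/H| = |G| / |H| = 70 / 70 = 1

|G/H| = 1


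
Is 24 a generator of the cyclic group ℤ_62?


g generates ℤ_n iff gcd(g, n) = 1
gcd(24, 62) = 2
Since gcd = 2 ≠ 1, ⟨24⟩ has order 31 < 62, so 24 is not a generator.

No, 24 does not generate ℤ_62


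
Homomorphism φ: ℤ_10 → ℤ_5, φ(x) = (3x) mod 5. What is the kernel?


Kernel = preimage of identity
ker(φ) = {x ∈ ℤ_10 : 3x ≡ 0 (mod 5)}. Since 5 | 10, φ is well-defined. The kernel is the cyclic subgroup ⟨5⟩ of ℤ_10 (order 2), i.e. {0, 5}

ker(φ) = {0, 5}


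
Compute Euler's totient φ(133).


Factor n: 133 = 7 × 19
φ(n) = n · ∏(1 - 1/p) over distinct primes p | n
φ(133) = 133 · (1 - 1/7) · (1 - 1/19) = 108

φ(133) = 108


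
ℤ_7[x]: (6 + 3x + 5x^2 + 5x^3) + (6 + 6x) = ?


Add coefficients mod 7:
x^0: 6 + 6 = 5 (mod 7)
x^1: 3 + 6 = 2 (mod 7)
x^2: 5 + 0 = 5 (mod 7)
x^3: 5 + 0 = 5 (mod 7)
Result: 5 + 2x + 5x^2 + 5x^3

f + g = 5 + 2x + 5x^2 + 5x^3


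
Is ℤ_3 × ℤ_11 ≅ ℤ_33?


Comparing ℤ_3 × ℤ_11 and ℤ_33:
gcd(3,11) = 1, so ℤ_3 × ℤ_11 ≅ ℤ_33 (CRT)

Yes, ℤ_3 × ℤ_11 ≅ ℤ_33


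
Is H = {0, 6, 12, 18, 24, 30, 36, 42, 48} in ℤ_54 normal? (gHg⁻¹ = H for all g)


H = {0, 6, 12, 18, 24, 30, 36, 42, 48} in ℤ_54
ℤ_54 is abelian; every subgroup of an abelian group is normal

Yes, normal subgroup


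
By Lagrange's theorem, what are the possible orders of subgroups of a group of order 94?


Lagrange's theorem: |H| divides |G|
|G| = 94
Divisors of 94: 1, 2, 47, 94

Possible subgroup orders: {1, 2, 47, 94}


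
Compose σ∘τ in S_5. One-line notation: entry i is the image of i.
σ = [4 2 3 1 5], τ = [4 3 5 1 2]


σ∘τ: apply τ first, then σ
1 →τ 4 →σ 1
2 →τ 3 →σ 3
3 →τ 5 →σ 5
4 →τ 1 →σ 4
5 →τ 2 →σ 2

σ∘τ = [1 3 5 4 2]


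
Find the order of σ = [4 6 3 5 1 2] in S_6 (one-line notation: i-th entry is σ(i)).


Cycle decomposition: (1 4 5) (2 6)
Cycle lengths: 3, 2
Order = lcm(3, 2) = 6

ord(σ) = 6


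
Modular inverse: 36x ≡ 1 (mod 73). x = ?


Use the extended Euclidean algorithm to write 1 = 36·s + 73·t; then s mod 73 is the inverse.
Euclidean algorithm:
  36 = 0·73 + 36
  73 = 2·36 + 1
  36 = 36·1 + 0
gcd(36,73) = 1
Back-substitution gives: 36·(-2) + 73·(1) = 1
So 36⁻¹ ≡ -2 ≡ 71 (mod 73)
Check: 36 × 71 = 2556 ≡ 1 (mod 73) ✓

36⁻¹ ≡ 71 (mod 73)


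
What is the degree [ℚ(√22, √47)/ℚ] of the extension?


[ℚ(√22,√47):ℚ] = [ℚ(√22,√47):ℚ(√22)]·[ℚ(√22):ℚ] = 2·2 = 4

[ℚ(√22, √47)/ℚ] = 4


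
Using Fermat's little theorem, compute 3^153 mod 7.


Fermat's little theorem: if p is prime and gcd(a,p)=1, then a^(p-1) ≡ 1 (mod p)
p = 7 is prime, gcd(3,7) = 1
Reduce exponent: 153 mod 6 = 3
So 3^153 ≡ 3^3 (mod 7)
3^3 mod 7 = 6

3^153 ≡ 6 (mod 7)


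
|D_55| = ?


|D_n| = 2n (n rotations and n reflections)
|D_55| = 2×55 = 110

|D_55| = 110


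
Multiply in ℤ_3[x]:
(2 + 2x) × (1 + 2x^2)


Expand and collect like terms; reduce coefficients mod 3:
x^0: 2·1 = 2 ≡ 2 (mod 3)
x^1: 2·0 + 2·1 = 2 ≡ 2 (mod 3)
x^2: 2·2 + 2·0 = 4 ≡ 1 (mod 3)
x^3: 2·2 = 4 ≡ 1 (mod 3)
Result: 2 + 2x + x^2 + x^3

f · g = 2 + 2x + x^2 + x^3


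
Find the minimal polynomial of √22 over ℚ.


√22 satisfies x² - 22 = 0, irreducible over ℚ since 22 is squarefree

Minimal polynomial: x² - 22


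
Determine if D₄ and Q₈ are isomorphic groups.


Comparing D₄ and Q₈:
D₄ has 5 elements of order 2; Q₈ has only 1

No, D₄ ≇ Q₈


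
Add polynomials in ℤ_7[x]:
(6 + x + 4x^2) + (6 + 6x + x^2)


Add coefficients mod 7:
x^0: 6 + 6 = 5 (mod 7)
x^1: 1 + 6 = 0 (mod 7)
x^2: 4 + 1 = 5 (mod 7)
Result: 5 + 5x^2

f + g = 5 + 5x^2


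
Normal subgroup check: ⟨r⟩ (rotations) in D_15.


H = ⟨r⟩ (rotations) in D_15
The rotation subgroup ⟨r⟩ has index 2 in D_15, so it is normal

Yes, normal subgroup


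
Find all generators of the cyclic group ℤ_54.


g generates ℤ_n iff gcd(g,n) = 1
Prime factors of 54: 2, 3
Generators are g ∈ {1,...,53} not divisible by any of these primes.
Generators: {1, 5, 7, 11, 13, 17, 19, 23, 25, 29, 31, 35, 37, 41, 43, 47, 49, 53}
Number of generators = φ(54) = 18

Generators of ℤ_54 = {1, 5, 7, 11, 13, 17, 19, 23, 25, 29, 31, 35, 37, 41, 43, 47, 49, 53}


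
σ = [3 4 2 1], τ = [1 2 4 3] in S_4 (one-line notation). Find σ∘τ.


σ∘τ: apply τ first, then σ
1 →τ 1 →σ 3
2 →τ 2 →σ 4
3 →τ 4 →σ 1
4 →τ 3 →σ 2

σ∘τ = [3 4 1 2]


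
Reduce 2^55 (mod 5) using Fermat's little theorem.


Fermat's little theorem: if p is prime and gcd(a,p)=1, then a^(p-1) ≡ 1 (mod p)
p = 5 is prime, gcd(2,5) = 1
Reduce exponent: 55 mod 4 = 3
So 2^55 ≡ 2^3 (mod 5)
2^3 mod 5 = 3

2^55 ≡ 3 (mod 5)


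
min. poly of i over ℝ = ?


i satisfies x² + 1 = 0, irreducible over ℝ

Minimal polynomial: x² + 1


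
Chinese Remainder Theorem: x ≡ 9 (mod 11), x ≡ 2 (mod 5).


m₁ = 11, m₂ = 5, gcd = 1, so CRT applies. M = m₁·m₂ = 55
Let M₁ = M/m₁ = 5, M₂ = M/m₂ = 11
Find y₁ ≡ M₁⁻¹ (mod m₁): 5⁻¹ ≡ 9 (mod 11)
Find y₂ ≡ M₂⁻¹ (mod m₂): 11⁻¹ ≡ 1 (mod 5)
x = a₁·M₁·y₁ + a₂·M₂·y₂ = 9·5·9 + 2·11·1 = 427
Reduce mod 55: x ≡ 42
Check: 42 mod 11 = 9 ✓, 42 mod 5 = 2 ✓

x ≡ 42 (mod 55)


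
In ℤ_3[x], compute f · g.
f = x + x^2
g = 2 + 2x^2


Expand and collect like terms; reduce coefficients mod 3:
x^0: 0·2 = 0 ≡ 0 (mod 3)
x^1: 0·0 + 1·2 = 2 ≡ 2 (mod 3)
x^2: 0·2 + 1·0 + 1·2 = 2 ≡ 2 (mod 3)
x^3: 1·2 + 1·0 = 2 ≡ 2 (mod 3)
x^4: 1·2 = 2 ≡ 2 (mod 3)
Result: 2x + 2x^2 + 2x^3 + 2x^4

f · g = 2x + 2x^2 + 2x^3 + 2x^4


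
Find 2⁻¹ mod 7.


Use the extended Euclidean algorithm to write 1 = 2·s + 7·t; then s mod 7 is the inverse.
Euclidean algorithm:
  2 = 0·7 + 2
  7 = 3·2 + 1
  2 = 2·1 + 0
gcd(2,7) = 1
Back-substitution gives: 2·(-3) + 7·(1) = 1
So 2⁻¹ ≡ -3 ≡ 4 (mod 7)
Check: 2 × 4 = 8 ≡ 1 (mod 7) ✓

2⁻¹ ≡ 4 (mod 7)


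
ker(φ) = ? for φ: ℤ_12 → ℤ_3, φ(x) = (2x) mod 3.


Kernel = preimage of identity
ker(φ) = {x ∈ ℤ_12 : 2x ≡ 0 (mod 3)}. Since 3 | 12, φ is well-defined. The kernel is the cyclic subgroup ⟨3⟩ of ℤ_12 (order 4), i.e. {0, 3, 6, 9}

ker(φ) = {0, 3, 6, 9}


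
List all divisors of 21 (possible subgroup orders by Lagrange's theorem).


Lagrange's theorem: |H| divides |G|
|G| = 21
Divisors of 21: 1, 3, 7, 21

Possible subgroup orders: {1, 3, 7, 21}


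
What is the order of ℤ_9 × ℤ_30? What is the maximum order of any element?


|ℤ_9 × ℤ_30| = 9 × 30 = 270
Max element order = lcm(9,30) = 90
Cyclic? No (gcd=3)

|ℤ_9×ℤ_30| = 270, max element order = 90


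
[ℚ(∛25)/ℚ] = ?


∛25 has minimal polynomial x³ - 25 (irreducible over ℚ since 25 is not a perfect cube)

[ℚ(∛25)/ℚ] = 3


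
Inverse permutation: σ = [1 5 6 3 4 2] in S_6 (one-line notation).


To find σ⁻¹, swap domain and range:
σ(1) = 1 → σ⁻¹(1) = 1
σ(2) = 5 → σ⁻¹(5) = 2
σ(3) = 6 → σ⁻¹(6) = 3
σ(4) = 3 → σ⁻¹(3) = 4
σ(5) = 4 → σ⁻¹(4) = 5
σ(6) = 2 → σ⁻¹(2) = 6

σ⁻¹ = [1 6 4 5 2 3]


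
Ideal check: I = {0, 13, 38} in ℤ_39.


Check ideal conditions for I = {0, 13, 38} in ℤ_39:
(1) I is an additive subgroup? No
(2) For r ∈ ℤ_39 and a ∈ I: r·a ∈ I? No  [counterexample: r=2, a=13, r·a mod 39 = 26 ∉ I]

No, I is not an ideal of ℤ_39


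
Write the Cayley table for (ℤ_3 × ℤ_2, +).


Elements: {(0,0), (0,1), (1,0), (1,1), (2,0), (2,1)}
Operation: componentwise addition mod (3, 2)
Entry (a, b) = ((a₁+b₁) mod 3, (a₂+b₂) mod 2)

Cayley table:
      | (0,0) | (0,1) | (1,0) | (1,1) | (2,0) | (2,1)
(0,0) | (0,0) | (0,1) | (1,0) | (1,1) | (2,0) | (2,1)
(0,1) | (0,1) | (0,0) | (1,1) | (1,0) | (2,1) | (2,0)
(1,0) | (1,0) | (1,1) | (2,0) | (2,1) | (0,0) | (0,1)
(1,1) | (1,1) | (1,0) | (2,1) | (2,0) | (0,1) | (0,0)
(2,0) | (2,0) | (2,1) | (0,0) | (0,1) | (1,0) | (1,1)
(2,1) | (2,1) | (2,0) | (0,1) | (0,0) | (1,1) | (1,0)


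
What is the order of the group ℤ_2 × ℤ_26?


|A × B| = |A| · |B|
|ℤ_2 × ℤ_26| = 2 × 26 = 52

|ℤ_2 × ℤ_26| = 52


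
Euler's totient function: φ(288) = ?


Factor n: 288 = 2^5 × 3^2
φ(n) = n · ∏(1 - 1/p) over distinct primes p | n
φ(288) = 288 · (1 - 1/2) · (1 - 1/3) = 96

φ(288) = 96


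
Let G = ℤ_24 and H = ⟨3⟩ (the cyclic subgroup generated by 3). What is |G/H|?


|⟨3⟩| = n / gcd(3, 24) = 24 / 3 = 8
H is normal (ℤ_24 is abelian).
|G/H| = |G| / |H| = 24 / 8 = 3

|G/H| = 3


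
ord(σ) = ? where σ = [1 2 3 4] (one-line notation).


Cycle decomposition: identity (all elements fixed)
Order = 1 (identity has order 1)

ord(σ) = 1


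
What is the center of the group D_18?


Z(G) = {g ∈ G | gx = xg for all x ∈ G}
For even n, Z(D_n) = {e, r^(n/2)}: the 180° rotation r^9 commutes with every reflection and rotation

Z(D_18) = {e, r^9}


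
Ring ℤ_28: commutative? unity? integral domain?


ℤ_28 is a commutative ring with unity 1; 28 = 2×14 is composite, so 2·14 ≡ 0 gives zero divisors (not an integral domain)
Commutative: Yes
Integral domain: No
Has unity: Yes

ℤ_28: Commutative=Yes, Unity=Yes


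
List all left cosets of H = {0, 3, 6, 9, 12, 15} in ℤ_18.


H = {0, 3, 6, 9, 12, 15}, |H| = 6
Number of cosets = |G|/|H| = 18/6 = 3
0 + H = {0, 3, 6, 9, 12, 15}
1 + H = {1, 4, 7, 10, 13, 16}
2 + H = {2, 5, 8, 11, 14, 17}

Cosets: 0+H={0,3,6,9,12,15}; 1+H={1,4,7,10,13,16}; 2+H={2,5,8,11,14,17}


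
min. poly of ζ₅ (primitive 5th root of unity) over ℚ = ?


ζ₅ is a root of Φ₅(x) = x⁴ + x³ + x² + x + 1, irreducible over ℚ

Minimal polynomial: x⁴ + x³ + x² + x + 1


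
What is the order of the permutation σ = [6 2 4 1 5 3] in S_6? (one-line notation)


Cycle decomposition: (1 6 3 4)
Cycle lengths: 4
Order = lcm(4) = 4

ord(σ) = 4


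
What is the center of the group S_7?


Z(G) = {g ∈ G | gx = xg for all x ∈ G}
S_n is non-abelian for n ≥ 3; Z(S_7) is trivial

Z(S_7) = {e}


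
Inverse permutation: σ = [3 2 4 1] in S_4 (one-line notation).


To find σ⁻¹, swap domain and range:
σ(1) = 3 → σ⁻¹(3) = 1
σ(2) = 2 → σ⁻¹(2) = 2
σ(3) = 4 → σ⁻¹(4) = 3
σ(4) = 1 → σ⁻¹(1) = 4

σ⁻¹ = [4 2 1 3]


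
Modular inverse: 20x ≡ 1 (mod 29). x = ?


Use the extended Euclidean algorithm to write 1 = 20·s + 29·t; then s mod 29 is the inverse.
Euclidean algorithm:
  20 = 0·29 + 20
  29 = 1·20 + 9
  20 = 2·9 + 2
  9 = 4·2 + 1
  2 = 2·1 + 0
gcd(20,29) = 1
Back-substitution gives: 20·(-13) + 29·(9) = 1
So 20⁻¹ ≡ -13 ≡ 16 (mod 29)
Check: 20 × 16 = 320 ≡ 1 (mod 29) ✓

20⁻¹ ≡ 16 (mod 29)


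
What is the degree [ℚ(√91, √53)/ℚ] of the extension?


[ℚ(√91,√53):ℚ] = [ℚ(√91,√53):ℚ(√91)]·[ℚ(√91):ℚ] = 2·2 = 4

[ℚ(√91, √53)/ℚ] = 4


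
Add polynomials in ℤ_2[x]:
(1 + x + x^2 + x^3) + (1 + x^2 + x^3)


Add coefficients mod 2:
x^0: 1 + 1 = 0 (mod 2)
x^1: 1 + 0 = 1 (mod 2)
x^2: 1 + 1 = 0 (mod 2)
x^3: 1 + 1 = 0 (mod 2)
Result: x

f + g = x


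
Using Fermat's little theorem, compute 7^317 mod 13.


Fermat's little theorem: if p is prime and gcd(a,p)=1, then a^(p-1) ≡ 1 (mod p)
p = 13 is prime, gcd(7,13) = 1
Reduce exponent: 317 mod 12 = 5
So 7^317 ≡ 7^5 (mod 13)
7^5 mod 13 = 11

7^317 ≡ 11 (mod 13)


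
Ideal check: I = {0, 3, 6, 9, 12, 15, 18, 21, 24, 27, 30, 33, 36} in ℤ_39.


Check ideal conditions for I = {0, 3, 6, 9, 12, 15, 18, 21, 24, 27, 30, 33, 36} in ℤ_39:
(1) I is an additive subgroup? Yes
(2) For r ∈ ℤ_39 and a ∈ I: r·a ∈ I? Yes

Yes, I is an ideal of ℤ_39


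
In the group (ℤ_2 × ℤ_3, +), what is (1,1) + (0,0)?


Operation: componentwise addition mod (2, 3)
(1,1) + (0,0) = ((a₁+b₁) mod 2, (a₂+b₂) mod 3) with a = (1,1), b = (0,0)

(1,1) + (0,0) = (1,1)


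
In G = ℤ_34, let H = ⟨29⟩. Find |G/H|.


|⟨29⟩| = n / gcd(29, 34) = 34 / 1 = 34
H is normal (ℤ_34 is abelian).
|G/H| = |G| / |H| = 34 / 34 = 1

|G/H| = 1


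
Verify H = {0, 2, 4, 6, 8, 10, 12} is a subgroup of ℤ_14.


Subgroup test for H = {0, 2, 4, 6, 8, 10, 12} in (ℤ_14, +):
(1) 0 ∈ H? Yes
(2) Closure: for all a,b ∈ H, (a+b) mod 14 ∈ H? Yes
(3) Inverses: for all a ∈ H, -a mod 14 ∈ H? Yes

Yes, H is a subgroup of ℤ_14


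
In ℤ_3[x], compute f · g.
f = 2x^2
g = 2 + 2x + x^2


Expand and collect like terms; reduce coefficients mod 3:
x^0: 0·2 = 0 ≡ 0 (mod 3)
x^1: 0·2 + 0·2 = 0 ≡ 0 (mod 3)
x^2: 0·1 + 0·2 + 2·2 = 4 ≡ 1 (mod 3)
x^3: 0·1 + 2·2 = 4 ≡ 1 (mod 3)
x^4: 2·1 = 2 ≡ 2 (mod 3)
Result: x^2 + x^3 + 2x^4

f · g = x^2 + x^3 + 2x^4


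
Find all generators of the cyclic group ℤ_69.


g generates ℤ_n iff gcd(g,n) = 1
Prime factors of 69: 3, 23
Generators are g ∈ {1,...,68} not divisible by any of these primes.
Generators: {1, 2, 4, 5, 7, 8, 10, 11, 13, 14, 16, 17, 19, 20, 22, 25, 26, 28, 29, 31, 32, 34, 35, 37, 38, 40, 41, 43, 44, 47, 49, 50, 52, 53, 55, 56, 58, 59, 61, 62, 64, 65, 67, 68}
Number of generators = φ(69) = 44

Generators of ℤ_69 = {1, 2, 4, 5, 7, 8, 10, 11, 13, 14, 16, 17, 19, 20, 22, 25, 26, 28, 29, 31, 32, 34, 35, 37, 38, 40, 41, 43, 44, 47, 49, 50, 52, 53, 55, 56, 58, 59, 61, 62, 64, 65, 67, 68}


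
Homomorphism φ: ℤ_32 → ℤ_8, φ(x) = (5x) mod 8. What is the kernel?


Kernel = preimage of identity
ker(φ) = {x ∈ ℤ_32 : 5x ≡ 0 (mod 8)}. Since 8 | 32, φ is well-defined. The kernel is the cyclic subgroup ⟨8⟩ of ℤ_32 (order 4), i.e. {0, 8, 16, 24}

ker(φ) = {0, 8, 16, 24}


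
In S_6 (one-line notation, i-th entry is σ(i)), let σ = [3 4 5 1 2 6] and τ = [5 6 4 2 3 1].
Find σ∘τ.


σ∘τ: apply τ first, then σ
1 →τ 5 →σ 2
2 →τ 6 →σ 6
3 →τ 4 →σ 1
4 →τ 2 →σ 4
5 →τ 3 →σ 5
6 →τ 1 →σ 3

σ∘τ = [2 6 1 4 5 3]


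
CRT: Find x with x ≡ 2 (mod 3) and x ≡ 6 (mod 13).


m₁ = 3, m₂ = 13, gcd = 1, so CRT applies. M = m₁·m₂ = 39
Let M₁ = M/m₁ = 13, M₂ = M/m₂ = 3
Find y₁ ≡ M₁⁻¹ (mod m₁): 13⁻¹ ≡ 1 (mod 3)
Find y₂ ≡ M₂⁻¹ (mod m₂): 3⁻¹ ≡ 9 (mod 13)
x = a₁·M₁·y₁ + a₂·M₂·y₂ = 2·13·1 + 6·3·9 = 188
Reduce mod 39: x ≡ 32
Check: 32 mod 3 = 2 ✓, 32 mod 13 = 6 ✓

x ≡ 32 (mod 39)


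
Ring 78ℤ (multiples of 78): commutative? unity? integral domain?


78ℤ is a commutative ring under +,× but has no multiplicative identity (1 ∉ 78ℤ); it has no zero divisors, but without unity it is not an integral domain
Commutative: Yes
Integral domain: No
Has unity: No

78ℤ (multiples of 78): Commutative=Yes, Unity=No


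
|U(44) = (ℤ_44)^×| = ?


U(n) is the group of units mod n; |U(n)| = φ(n)
|U(44)| = φ(44) = 20

|U(44) = (ℤ_44)^×| = 20


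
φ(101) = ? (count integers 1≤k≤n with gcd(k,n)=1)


Factor n: 101 = 101
φ(n) = n · ∏(1 - 1/p) over distinct primes p | n
φ(101) = 101 · (1 - 1/101) = 100

φ(101) = 100


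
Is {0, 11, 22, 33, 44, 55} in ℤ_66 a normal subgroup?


H = {0, 11, 22, 33, 44, 55} in ℤ_66
ℤ_66 is abelian; every subgroup of an abelian group is normal

Yes, normal subgroup


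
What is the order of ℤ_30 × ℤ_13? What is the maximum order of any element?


|ℤ_30 × ℤ_13| = 30 × 13 = 390
Max element order = lcm(30,13) = 390
Cyclic? Yes (gcd=1)

|ℤ_30×ℤ_13| = 390, max element order = 390


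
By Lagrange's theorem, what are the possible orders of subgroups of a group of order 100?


Lagrange's theorem: |H| divides |G|
|G| = 100
Divisors of 100: 1, 2, 4, 5, 10, 20, 25, 50, 100

Possible subgroup orders: {1, 2, 4, 5, 10, 20, 25, 50, 100}


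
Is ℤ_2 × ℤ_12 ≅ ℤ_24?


Comparing ℤ_2 × ℤ_12 and ℤ_24:
gcd(2,12) = 2 ≠ 1. Max element order in ℤ_2×ℤ_12 is lcm(2,12) = 12 < 24, so it has no element of order 24

No, ℤ_2 × ℤ_12 ≇ ℤ_24


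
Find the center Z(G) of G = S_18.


Z(G) = {g ∈ G | gx = xg for all x ∈ G}
S_n is non-abelian for n ≥ 3; Z(S_18) is trivial

Z(S_18) = {e}


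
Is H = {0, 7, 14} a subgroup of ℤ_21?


Subgroup test for H = {0, 7, 14} in (ℤ_21, +):
(1) 0 ∈ H? Yes
(2) Closure: for all a,b ∈ H, (a+b) mod 21 ∈ H? Yes
(3) Inverses: for all a ∈ H, -a mod 21 ∈ H? Yes

Yes, H is a subgroup of ℤ_21


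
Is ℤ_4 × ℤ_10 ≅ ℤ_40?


Comparing ℤ_4 × ℤ_10 and ℤ_40:
gcd(4,10) = 2 ≠ 1. Max element order in ℤ_4×ℤ_10 is lcm(4,10) = 20 < 40, so it has no element of order 40

No, ℤ_4 × ℤ_10 ≇ ℤ_40


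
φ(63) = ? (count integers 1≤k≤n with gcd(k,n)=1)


Factor n: 63 = 3^2 × 7
φ(n) = n · ∏(1 - 1/p) over distinct primes p | n
φ(63) = 63 · (1 - 1/3) · (1 - 1/7) = 36

φ(63) = 36


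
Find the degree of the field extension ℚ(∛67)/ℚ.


∛67 has minimal polynomial x³ - 67 (irreducible over ℚ since 67 is not a perfect cube)

[ℚ(∛67)/ℚ] = 3


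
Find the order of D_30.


|D_n| = 2n (n rotations and n reflections)
|D_30| = 2×30 = 60

|D_30| = 60


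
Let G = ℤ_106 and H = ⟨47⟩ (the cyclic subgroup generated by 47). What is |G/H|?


|⟨47⟩| = n / gcd(47, 106) = 106 / 1 = 106
H is normal (ℤ_106 is abelian).
|G/H| = |G| / |H| = 106 / 106 = 1

|G/H| = 1


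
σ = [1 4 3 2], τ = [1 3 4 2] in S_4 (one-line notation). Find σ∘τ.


σ∘τ: apply τ first, then σ
1 →τ 1 →σ 1
2 →τ 3 →σ 3
3 →τ 4 →σ 2
4 →τ 2 →σ 4

σ∘τ = [1 3 2 4]


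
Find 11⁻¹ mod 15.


Use the extended Euclidean algorithm to write 1 = 11·s + 15·t; then s mod 15 is the inverse.
Euclidean algorithm:
  11 = 0·15 + 11
  15 = 1·11 + 4
  11 = 2·4 + 3
  4 = 1·3 + 1
  3 = 3·1 + 0
gcd(11,15) = 1
Back-substitution gives: 11·(-4) + 15·(3) = 1
So 11⁻¹ ≡ -4 ≡ 11 (mod 15)
Check: 11 × 11 = 121 ≡ 1 (mod 15) ✓

11⁻¹ ≡ 11 (mod 15)


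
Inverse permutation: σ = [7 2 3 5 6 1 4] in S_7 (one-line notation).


To find σ⁻¹, swap domain and range:
σ(1) = 7 → σ⁻¹(7) = 1
σ(2) = 2 → σ⁻¹(2) = 2
σ(3) = 3 → σ⁻¹(3) = 3
σ(4) = 5 → σ⁻¹(5) = 4
σ(5) = 6 → σ⁻¹(6) = 5
σ(6) = 1 → σ⁻¹(1) = 6
σ(7) = 4 → σ⁻¹(4) = 7

σ⁻¹ = [6 2 3 7 4 5 1]


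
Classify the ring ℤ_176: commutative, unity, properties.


ℤ_176 is a commutative ring with unity 1; 176 = 2×88 is composite, so 2·88 ≡ 0 gives zero divisors (not an integral domain)
Commutative: Yes
Integral domain: No
Has unity: Yes

ℤ_176: Commutative=Yes, Unity=Yes


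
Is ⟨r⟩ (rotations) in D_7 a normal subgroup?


H = ⟨r⟩ (rotations) in D_7
The rotation subgroup ⟨r⟩ has index 2 in D_7, so it is normal

Yes, normal subgroup


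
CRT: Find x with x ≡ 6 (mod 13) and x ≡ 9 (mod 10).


m₁ = 13, m₂ = 10, gcd = 1, so CRT applies. M = m₁·m₂ = 130
Let M₁ = M/m₁ = 10, M₂ = M/m₂ = 13
Find y₁ ≡ M₁⁻¹ (mod m₁): 10⁻¹ ≡ 4 (mod 13)
Find y₂ ≡ M₂⁻¹ (mod m₂): 13⁻¹ ≡ 7 (mod 10)
x = a₁·M₁·y₁ + a₂·M₂·y₂ = 6·10·4 + 9·13·7 = 1059
Reduce mod 130: x ≡ 19
Check: 19 mod 13 = 6 ✓, 19 mod 10 = 9 ✓

x ≡ 19 (mod 130)


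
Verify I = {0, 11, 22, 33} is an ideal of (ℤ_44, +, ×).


Check ideal conditions for I = {0, 11, 22, 33} in ℤ_44:
(1) I is an additive subgroup? Yes
(2) For r ∈ ℤ_44 and a ∈ I: r·a ∈ I? Yes

Yes, I is an ideal of ℤ_44


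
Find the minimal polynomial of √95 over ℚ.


√95 satisfies x² - 95 = 0, irreducible over ℚ since 95 is squarefree

Minimal polynomial: x² - 95


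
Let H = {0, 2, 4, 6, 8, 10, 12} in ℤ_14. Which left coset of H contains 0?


0 + H = {0 + h (mod 14) : h ∈ H}
0+0=0, 0+2=2, 0+4=4, 0+6=6, 0+8=8, 0+10=10, 0+12=12

0 + H = {0, 2, 4, 6, 8, 10, 12}


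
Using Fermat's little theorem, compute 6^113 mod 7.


Fermat's little theorem: if p is prime and gcd(a,p)=1, then a^(p-1) ≡ 1 (mod p)
p = 7 is prime, gcd(6,7) = 1
Reduce exponent: 113 mod 6 = 5
So 6^113 ≡ 6^5 (mod 7)
6^5 mod 7 = 6

6^113 ≡ 6 (mod 7)


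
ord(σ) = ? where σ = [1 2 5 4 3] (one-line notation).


Cycle decomposition: (3 5)
Cycle lengths: 2
Order = lcm(2) = 2

ord(σ) = 2


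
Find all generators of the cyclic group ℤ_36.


g generates ℤ_n iff gcd(g,n) = 1
Prime factors of 36: 2, 3
Generators are g ∈ {1,...,35} not divisible by any of these primes.
Generators: {1, 5, 7, 11, 13, 17, 19, 23, 25, 29, 31, 35}
Number of generators = φ(36) = 12

Generators of ℤ_36 = {1, 5, 7, 11, 13, 17, 19, 23, 25, 29, 31, 35}


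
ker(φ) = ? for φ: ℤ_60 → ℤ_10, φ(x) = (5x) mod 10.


Kernel = preimage of identity
ker(φ) = {x ∈ ℤ_60 : 5x ≡ 0 (mod 10)}. Since 10 | 60, φ is well-defined. The kernel is the cyclic subgroup ⟨2⟩ of ℤ_60 (order 30), i.e. {0, 2, 4, 6, 8, 10, 12, 14, 16, 18, 20, 22, 24, 26, 28, 30, 32, 34, 36, 38, 40, 42, 44, 46, 48, 50, 52, 54, 56, 58}

ker(φ) = {0, 2, 4, 6, 8, 10, 12, 14, 16, 18, 20, 22, 24, 26, 28, 30, 32, 34, 36, 38, 40, 42, 44, 46, 48, 50, 52, 54, 56, 58}


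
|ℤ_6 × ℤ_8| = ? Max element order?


|ℤ_6 × ℤ_8| = 6 × 8 = 48
Max element order = lcm(6,8) = 24
Cyclic? No (gcd=2)

|ℤ_6×ℤ_8| = 48, max element order = 24


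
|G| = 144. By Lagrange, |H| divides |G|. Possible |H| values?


Lagrange's theorem: |H| divides |G|
|G| = 144
Divisors of 144: 1, 2, 3, 4, 6, 8, 9, 12, 16, 18, 24, 36, 48, 72, 144

Possible subgroup orders: {1, 2, 3, 4, 6, 8, 9, 12, 16, 18, 24, 36, 48, 72, 144}


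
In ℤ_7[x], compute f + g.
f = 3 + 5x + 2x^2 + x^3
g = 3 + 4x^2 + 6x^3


Add coefficients mod 7:
x^0: 3 + 3 = 6 (mod 7)
x^1: 5 + 0 = 5 (mod 7)
x^2: 2 + 4 = 6 (mod 7)
x^3: 1 + 6 = 0 (mod 7)
Result: 6 + 5x + 6x^2

f + g = 6 + 5x + 6x^2


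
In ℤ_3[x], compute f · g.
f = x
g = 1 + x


Expand and collect like terms; reduce coefficients mod 3:
x^0: 0·1 = 0 ≡ 0 (mod 3)
x^1: 0·1 + 1·1 = 1 ≡ 1 (mod 3)
x^2: 1·1 = 1 ≡ 1 (mod 3)
Result: x + x^2

f · g = x + x^2


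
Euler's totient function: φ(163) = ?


Factor n: 163 = 163
φ(n) = n · ∏(1 - 1/p) over distinct primes p | n
φ(163) = 163 · (1 - 1/163) = 162

φ(163) = 162


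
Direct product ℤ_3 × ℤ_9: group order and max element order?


|ℤ_3 × ℤ_9| = 3 × 9 = 27
Max element order = lcm(3,9) = 9
Cyclic? No (gcd=3)

|ℤ_3×ℤ_9| = 27, max element order = 9


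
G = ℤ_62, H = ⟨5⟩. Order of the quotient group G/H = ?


|⟨5⟩| = n / gcd(5, 62) = 62 / 1 = 62
H is normal (ℤ_62 is abelian).
|G/H| = |G| / |H| = 62 / 62 = 1

|G/H| = 1


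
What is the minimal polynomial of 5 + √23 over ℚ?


Let α = 5 + √23. Then α - 5 = √23, so (α - 5)² = 23, giving α² - 10α + 2 = 0. Degree 2 and α ∉ ℚ, so this is the minimal polynomial.

Minimal polynomial: x² - 10x + 2


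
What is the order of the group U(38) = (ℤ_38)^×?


U(n) is the group of units mod n; |U(n)| = φ(n)
|U(38)| = φ(38) = 18

|U(38) = (ℤ_38)^×| = 18


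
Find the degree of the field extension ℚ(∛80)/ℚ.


∛80 has minimal polynomial x³ - 80 (irreducible over ℚ since 80 is not a perfect cube)

[ℚ(∛80)/ℚ] = 3


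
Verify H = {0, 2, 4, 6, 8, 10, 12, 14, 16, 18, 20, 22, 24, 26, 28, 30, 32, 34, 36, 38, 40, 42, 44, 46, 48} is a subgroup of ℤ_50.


Subgroup test for H = {0, 2, 4, 6, 8, 10, 12, 14, 16, 18, 20, 22, 24, 26, 28, 30, 32, 34, 36, 38, 40, 42, 44, 46, 48} in (ℤ_50, +):
(1) 0 ∈ H? Yes
(2) Closure: for all a,b ∈ H, (a+b) mod 50 ∈ H? Yes
(3) Inverses: for all a ∈ H, -a mod 50 ∈ H? Yes

Yes, H is a subgroup of ℤ_50


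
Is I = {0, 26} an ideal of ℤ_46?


Check ideal conditions for I = {0, 26} in ℤ_46:
(1) I is an additive subgroup? No
(2) For r ∈ ℤ_46 and a ∈ I: r·a ∈ I? No  [counterexample: r=2, a=26, r·a mod 46 = 6 ∉ I]

No, I is not an ideal of ℤ_46


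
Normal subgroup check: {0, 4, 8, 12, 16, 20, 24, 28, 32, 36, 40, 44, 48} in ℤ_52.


H = {0, 4, 8, 12, 16, 20, 24, 28, 32, 36, 40, 44, 48} in ℤ_52
ℤ_52 is abelian; every subgroup of an abelian group is normal

Yes, normal subgroup


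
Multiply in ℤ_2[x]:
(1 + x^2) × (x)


Expand and collect like terms; reduce coefficients mod 2:
x^0: 1·0 = 0 ≡ 0 (mod 2)
x^1: 1·1 + 0·0 = 1 ≡ 1 (mod 2)
x^2: 0·1 + 1·0 = 0 ≡ 0 (mod 2)
x^3: 1·1 = 1 ≡ 1 (mod 2)
Result: x + x^3

f · g = x + x^3


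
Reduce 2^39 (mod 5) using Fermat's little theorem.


Fermat's little theorem: if p is prime and gcd(a,p)=1, then a^(p-1) ≡ 1 (mod p)
p = 5 is prime, gcd(2,5) = 1
Reduce exponent: 39 mod 4 = 3
So 2^39 ≡ 2^3 (mod 5)
2^3 mod 5 = 3

2^39 ≡ 3 (mod 5)


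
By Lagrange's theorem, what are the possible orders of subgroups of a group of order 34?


Lagrange's theorem: |H| divides |G|
|G| = 34
Divisors of 34: 1, 2, 17, 34

Possible subgroup orders: {1, 2, 17, 34}


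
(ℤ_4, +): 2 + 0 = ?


Operation: addition mod 4
2 + 0 = (a + b) mod 4 with a = 2, b = 0

2 + 0 = 2


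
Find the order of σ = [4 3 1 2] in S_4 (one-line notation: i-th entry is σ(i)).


Cycle decomposition: (1 4 2 3)
Cycle lengths: 4
Order = lcm(4) = 4

ord(σ) = 4


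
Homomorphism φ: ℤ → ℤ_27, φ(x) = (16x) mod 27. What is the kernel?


Kernel = preimage of identity
ker(φ) = {x ∈ ℤ : 16x ≡ 0 (mod 27)}. gcd(16,27) = 1, so 16x ≡ 0 (mod 27) ⟺ x ≡ 0 (mod 27/1 = 27). Hence ker(φ) = 27ℤ

ker(φ) = 27ℤ


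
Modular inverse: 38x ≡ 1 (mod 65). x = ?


Use the extended Euclidean algorithm to write 1 = 38·s + 65·t; then s mod 65 is the inverse.
Euclidean algorithm:
  38 = 0·65 + 38
  65 = 1·38 + 27
  38 = 1·27 + 11
  27 = 2·11 + 5
  11 = 2·5 + 1
  5 = 5·1 + 0
gcd(38,65) = 1
Back-substitution gives: 38·(12) + 65·(-7) = 1
So 38⁻¹ ≡ 12 ≡ 12 (mod 65)
Check: 38 × 12 = 456 ≡ 1 (mod 65) ✓

38⁻¹ ≡ 12 (mod 65)


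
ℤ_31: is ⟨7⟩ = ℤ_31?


g generates ℤ_n iff gcd(g, n) = 1
gcd(7, 31) = 1
Since gcd = 1, 7 is a generator.

Yes, 7 generates ℤ_31


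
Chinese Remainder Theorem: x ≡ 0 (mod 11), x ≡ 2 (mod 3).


m₁ = 11, m₂ = 3, gcd = 1, so CRT applies. M = m₁·m₂ = 33
Let M₁ = M/m₁ = 3, M₂ = M/m₂ = 11
Find y₁ ≡ M₁⁻¹ (mod m₁): 3⁻¹ ≡ 4 (mod 11)
Find y₂ ≡ M₂⁻¹ (mod m₂): 11⁻¹ ≡ 2 (mod 3)
x = a₁·M₁·y₁ + a₂·M₂·y₂ = 0·3·4 + 2·11·2 = 44
Reduce mod 33: x ≡ 11
Check: 11 mod 11 = 0 ✓, 11 mod 3 = 2 ✓

x ≡ 11 (mod 33)


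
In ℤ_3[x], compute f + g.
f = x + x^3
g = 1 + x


Add coefficients mod 3:
x^0: 0 + 1 = 1 (mod 3)
x^1: 1 + 1 = 2 (mod 3)
x^2: 0 + 0 = 0 (mod 3)
x^3: 1 + 0 = 1 (mod 3)
Result: 1 + 2x + x^3

f + g = 1 + 2x + x^3


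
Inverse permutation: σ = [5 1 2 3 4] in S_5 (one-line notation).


To find σ⁻¹, swap domain and range:
σ(1) = 5 → σ⁻¹(5) = 1
σ(2) = 1 → σ⁻¹(1) = 2
σ(3) = 2 → σ⁻¹(2) = 3
σ(4) = 3 → σ⁻¹(3) = 4
σ(5) = 4 → σ⁻¹(4) = 5

σ⁻¹ = [2 3 4 5 1]


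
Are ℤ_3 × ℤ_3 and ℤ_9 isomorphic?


Comparing ℤ_3 × ℤ_3 and ℤ_9:
gcd(3,3) = 3 ≠ 1. Max element order in ℤ_3×ℤ_3 is lcm(3,3) = 3 < 9, so it has no element of order 9

No, ℤ_3 × ℤ_3 ≇ ℤ_9


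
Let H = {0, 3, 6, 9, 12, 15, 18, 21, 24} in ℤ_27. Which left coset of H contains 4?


4 + H = {4 + h (mod 27) : h ∈ H}
4+0=4, 4+3=7, 4+6=10, 4+9=13, 4+12=16, 4+15=19, 4+18=22, 4+21=25, 4+24=1
4 + H = {1, 4, 7, 10, 13, 16, 19, 22, 25} = 1 + H

4 + H = {1, 4, 7, 10, 13, 16, 19, 22, 25}


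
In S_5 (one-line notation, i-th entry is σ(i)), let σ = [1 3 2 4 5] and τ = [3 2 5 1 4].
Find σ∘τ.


σ∘τ: apply τ first, then σ
1 →τ 3 →σ 2
2 →τ 2 →σ 3
3 →τ 5 →σ 5
4 →τ 1 →σ 1
5 →τ 4 →σ 4

σ∘τ = [2 3 5 1 4]
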